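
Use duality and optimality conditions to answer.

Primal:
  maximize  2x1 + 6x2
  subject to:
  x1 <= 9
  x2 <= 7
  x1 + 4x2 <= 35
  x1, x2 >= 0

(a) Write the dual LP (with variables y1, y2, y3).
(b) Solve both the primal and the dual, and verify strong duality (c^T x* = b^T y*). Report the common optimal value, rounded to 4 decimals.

The standard primal-dual pair for 'max c^T x s.t. A x <= b, x >= 0' is:
  Dual:  min b^T y  s.t.  A^T y >= c,  y >= 0.

So the dual LP is:
  minimize  9y1 + 7y2 + 35y3
  subject to:
    y1 + y3 >= 2
    y2 + 4y3 >= 6
    y1, y2, y3 >= 0

Solving the primal: x* = (9, 6.5).
  primal value c^T x* = 57.
Solving the dual: y* = (0.5, 0, 1.5).
  dual value b^T y* = 57.
Strong duality: c^T x* = b^T y*. Confirmed.

57


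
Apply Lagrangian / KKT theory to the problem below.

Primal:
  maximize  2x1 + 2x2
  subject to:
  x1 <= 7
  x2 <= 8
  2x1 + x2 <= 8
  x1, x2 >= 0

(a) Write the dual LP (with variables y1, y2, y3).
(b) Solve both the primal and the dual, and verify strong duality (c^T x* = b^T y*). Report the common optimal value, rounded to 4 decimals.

The standard primal-dual pair for 'max c^T x s.t. A x <= b, x >= 0' is:
  Dual:  min b^T y  s.t.  A^T y >= c,  y >= 0.

So the dual LP is:
  minimize  7y1 + 8y2 + 8y3
  subject to:
    y1 + 2y3 >= 2
    y2 + y3 >= 2
    y1, y2, y3 >= 0

Solving the primal: x* = (0, 8).
  primal value c^T x* = 16.
Solving the dual: y* = (0, 1, 1).
  dual value b^T y* = 16.
Strong duality: c^T x* = b^T y*. Confirmed.

16


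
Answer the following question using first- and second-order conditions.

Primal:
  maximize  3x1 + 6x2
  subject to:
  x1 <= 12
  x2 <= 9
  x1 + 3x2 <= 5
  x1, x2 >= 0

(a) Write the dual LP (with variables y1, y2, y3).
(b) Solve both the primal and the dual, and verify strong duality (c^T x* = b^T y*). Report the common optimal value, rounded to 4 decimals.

The standard primal-dual pair for 'max c^T x s.t. A x <= b, x >= 0' is:
  Dual:  min b^T y  s.t.  A^T y >= c,  y >= 0.

So the dual LP is:
  minimize  12y1 + 9y2 + 5y3
  subject to:
    y1 + y3 >= 3
    y2 + 3y3 >= 6
    y1, y2, y3 >= 0

Solving the primal: x* = (5, 0).
  primal value c^T x* = 15.
Solving the dual: y* = (0, 0, 3).
  dual value b^T y* = 15.
Strong duality: c^T x* = b^T y*. Confirmed.

15


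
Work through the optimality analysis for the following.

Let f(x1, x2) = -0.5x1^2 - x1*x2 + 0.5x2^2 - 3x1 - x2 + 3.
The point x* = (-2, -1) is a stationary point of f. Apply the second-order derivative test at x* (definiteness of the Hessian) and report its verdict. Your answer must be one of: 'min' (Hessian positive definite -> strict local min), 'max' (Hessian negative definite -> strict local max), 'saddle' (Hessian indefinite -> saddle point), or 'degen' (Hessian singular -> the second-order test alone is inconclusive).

Compute the Hessian H = grad^2 f:
  H = [[-1, -1], [-1, 1]]
Verify stationarity: grad f(x*) = H x* + g = (0, 0).
Eigenvalues of H: -1.4142, 1.4142.
Eigenvalues have mixed signs, so H is indefinite -> x* is a saddle point.

saddle


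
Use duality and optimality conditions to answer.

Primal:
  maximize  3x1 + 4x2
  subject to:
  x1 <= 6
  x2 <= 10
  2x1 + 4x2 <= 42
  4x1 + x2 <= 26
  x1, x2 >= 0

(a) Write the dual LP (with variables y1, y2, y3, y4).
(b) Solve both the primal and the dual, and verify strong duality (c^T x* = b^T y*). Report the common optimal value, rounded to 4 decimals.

The standard primal-dual pair for 'max c^T x s.t. A x <= b, x >= 0' is:
  Dual:  min b^T y  s.t.  A^T y >= c,  y >= 0.

So the dual LP is:
  minimize  6y1 + 10y2 + 42y3 + 26y4
  subject to:
    y1 + 2y3 + 4y4 >= 3
    y2 + 4y3 + y4 >= 4
    y1, y2, y3, y4 >= 0

Solving the primal: x* = (4.4286, 8.2857).
  primal value c^T x* = 46.4286.
Solving the dual: y* = (0, 0, 0.9286, 0.2857).
  dual value b^T y* = 46.4286.
Strong duality: c^T x* = b^T y*. Confirmed.

46.4286


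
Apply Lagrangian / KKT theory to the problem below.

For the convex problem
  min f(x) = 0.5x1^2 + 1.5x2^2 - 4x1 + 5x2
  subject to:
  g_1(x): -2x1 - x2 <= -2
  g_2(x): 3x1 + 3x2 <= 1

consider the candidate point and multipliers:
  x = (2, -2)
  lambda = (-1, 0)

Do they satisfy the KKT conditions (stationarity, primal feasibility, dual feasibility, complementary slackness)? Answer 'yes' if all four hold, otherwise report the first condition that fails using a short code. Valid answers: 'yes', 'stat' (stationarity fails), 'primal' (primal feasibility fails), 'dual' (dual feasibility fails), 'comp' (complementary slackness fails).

Gradient of f: grad f(x) = Q x + c = (-2, -1)
Constraint values g_i(x) = a_i^T x - b_i:
  g_1((2, -2)) = 0
  g_2((2, -2)) = -1
Stationarity residual: grad f(x) + sum_i lambda_i a_i = (0, 0)
  -> stationarity OK
Primal feasibility (all g_i <= 0): OK
Dual feasibility (all lambda_i >= 0): FAILS
Complementary slackness (lambda_i * g_i(x) = 0 for all i): OK

Verdict: the first failing condition is dual_feasibility -> dual.

dual


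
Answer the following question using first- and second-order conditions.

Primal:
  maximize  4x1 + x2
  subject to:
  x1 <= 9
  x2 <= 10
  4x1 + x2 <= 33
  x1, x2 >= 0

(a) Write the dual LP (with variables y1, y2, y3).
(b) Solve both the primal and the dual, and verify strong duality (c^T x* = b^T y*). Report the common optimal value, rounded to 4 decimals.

The standard primal-dual pair for 'max c^T x s.t. A x <= b, x >= 0' is:
  Dual:  min b^T y  s.t.  A^T y >= c,  y >= 0.

So the dual LP is:
  minimize  9y1 + 10y2 + 33y3
  subject to:
    y1 + 4y3 >= 4
    y2 + y3 >= 1
    y1, y2, y3 >= 0

Solving the primal: x* = (8.25, 0).
  primal value c^T x* = 33.
Solving the dual: y* = (0, 0, 1).
  dual value b^T y* = 33.
Strong duality: c^T x* = b^T y*. Confirmed.

33


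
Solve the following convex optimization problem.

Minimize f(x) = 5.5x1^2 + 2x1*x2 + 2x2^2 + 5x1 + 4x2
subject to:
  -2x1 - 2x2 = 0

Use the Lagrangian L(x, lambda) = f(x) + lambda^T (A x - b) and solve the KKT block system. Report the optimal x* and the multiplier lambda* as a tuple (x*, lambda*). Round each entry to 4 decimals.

Form the Lagrangian:
  L(x, lambda) = (1/2) x^T Q x + c^T x + lambda^T (A x - b)
Stationarity (grad_x L = 0): Q x + c + A^T lambda = 0.
Primal feasibility: A x = b.

This gives the KKT block system:
  [ Q   A^T ] [ x     ]   [-c ]
  [ A    0  ] [ lambda ] = [ b ]

Solving the linear system:
  x*      = (-0.0909, 0.0909)
  lambda* = (2.0909)
  f(x*)   = -0.0455

x* = (-0.0909, 0.0909), lambda* = (2.0909)


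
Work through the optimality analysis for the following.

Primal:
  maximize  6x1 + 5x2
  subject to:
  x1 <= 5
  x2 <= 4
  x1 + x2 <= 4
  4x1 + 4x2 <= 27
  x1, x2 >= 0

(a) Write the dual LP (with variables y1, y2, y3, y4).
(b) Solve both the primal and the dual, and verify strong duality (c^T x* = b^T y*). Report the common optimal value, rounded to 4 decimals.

The standard primal-dual pair for 'max c^T x s.t. A x <= b, x >= 0' is:
  Dual:  min b^T y  s.t.  A^T y >= c,  y >= 0.

So the dual LP is:
  minimize  5y1 + 4y2 + 4y3 + 27y4
  subject to:
    y1 + y3 + 4y4 >= 6
    y2 + y3 + 4y4 >= 5
    y1, y2, y3, y4 >= 0

Solving the primal: x* = (4, 0).
  primal value c^T x* = 24.
Solving the dual: y* = (0, 0, 6, 0).
  dual value b^T y* = 24.
Strong duality: c^T x* = b^T y*. Confirmed.

24


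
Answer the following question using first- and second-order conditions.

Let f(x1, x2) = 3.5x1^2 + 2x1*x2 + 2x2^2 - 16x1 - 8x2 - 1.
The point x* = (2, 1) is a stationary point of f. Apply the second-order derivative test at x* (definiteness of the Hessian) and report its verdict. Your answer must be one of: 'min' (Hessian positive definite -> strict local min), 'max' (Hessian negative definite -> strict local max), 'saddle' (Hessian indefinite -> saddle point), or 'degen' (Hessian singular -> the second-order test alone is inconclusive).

Compute the Hessian H = grad^2 f:
  H = [[7, 2], [2, 4]]
Verify stationarity: grad f(x*) = H x* + g = (0, 0).
Eigenvalues of H: 3, 8.
Both eigenvalues > 0, so H is positive definite -> x* is a strict local min.

min


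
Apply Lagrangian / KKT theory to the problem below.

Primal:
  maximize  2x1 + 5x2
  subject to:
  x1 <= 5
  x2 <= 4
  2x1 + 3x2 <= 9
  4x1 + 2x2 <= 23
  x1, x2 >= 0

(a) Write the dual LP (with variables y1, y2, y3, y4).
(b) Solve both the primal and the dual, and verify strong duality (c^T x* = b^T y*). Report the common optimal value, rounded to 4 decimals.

The standard primal-dual pair for 'max c^T x s.t. A x <= b, x >= 0' is:
  Dual:  min b^T y  s.t.  A^T y >= c,  y >= 0.

So the dual LP is:
  minimize  5y1 + 4y2 + 9y3 + 23y4
  subject to:
    y1 + 2y3 + 4y4 >= 2
    y2 + 3y3 + 2y4 >= 5
    y1, y2, y3, y4 >= 0

Solving the primal: x* = (0, 3).
  primal value c^T x* = 15.
Solving the dual: y* = (0, 0, 1.6667, 0).
  dual value b^T y* = 15.
Strong duality: c^T x* = b^T y*. Confirmed.

15


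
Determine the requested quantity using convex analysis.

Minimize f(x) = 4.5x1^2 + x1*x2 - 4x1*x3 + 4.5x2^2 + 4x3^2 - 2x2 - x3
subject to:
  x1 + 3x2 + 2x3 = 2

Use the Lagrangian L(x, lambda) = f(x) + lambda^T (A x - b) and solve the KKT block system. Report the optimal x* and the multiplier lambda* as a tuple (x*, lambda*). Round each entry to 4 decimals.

Form the Lagrangian:
  L(x, lambda) = (1/2) x^T Q x + c^T x + lambda^T (A x - b)
Stationarity (grad_x L = 0): Q x + c + A^T lambda = 0.
Primal feasibility: A x = b.

This gives the KKT block system:
  [ Q   A^T ] [ x     ]   [-c ]
  [ A    0  ] [ lambda ] = [ b ]

Solving the linear system:
  x*      = (0.1695, 0.3814, 0.3432)
  lambda* = (-0.5339)
  f(x*)   = -0.0191

x* = (0.1695, 0.3814, 0.3432), lambda* = (-0.5339)


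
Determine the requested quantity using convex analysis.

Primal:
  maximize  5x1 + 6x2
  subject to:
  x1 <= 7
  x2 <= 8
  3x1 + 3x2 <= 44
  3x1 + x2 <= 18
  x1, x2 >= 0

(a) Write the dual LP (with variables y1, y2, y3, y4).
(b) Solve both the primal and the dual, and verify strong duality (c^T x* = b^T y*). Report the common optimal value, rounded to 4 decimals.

The standard primal-dual pair for 'max c^T x s.t. A x <= b, x >= 0' is:
  Dual:  min b^T y  s.t.  A^T y >= c,  y >= 0.

So the dual LP is:
  minimize  7y1 + 8y2 + 44y3 + 18y4
  subject to:
    y1 + 3y3 + 3y4 >= 5
    y2 + 3y3 + y4 >= 6
    y1, y2, y3, y4 >= 0

Solving the primal: x* = (3.3333, 8).
  primal value c^T x* = 64.6667.
Solving the dual: y* = (0, 4.3333, 0, 1.6667).
  dual value b^T y* = 64.6667.
Strong duality: c^T x* = b^T y*. Confirmed.

64.6667


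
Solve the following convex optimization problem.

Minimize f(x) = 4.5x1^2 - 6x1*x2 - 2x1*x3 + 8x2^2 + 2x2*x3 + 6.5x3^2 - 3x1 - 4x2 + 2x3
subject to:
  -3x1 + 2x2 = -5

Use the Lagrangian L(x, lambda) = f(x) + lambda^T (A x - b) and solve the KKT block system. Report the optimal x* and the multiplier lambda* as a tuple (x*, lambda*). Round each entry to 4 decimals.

Form the Lagrangian:
  L(x, lambda) = (1/2) x^T Q x + c^T x + lambda^T (A x - b)
Stationarity (grad_x L = 0): Q x + c + A^T lambda = 0.
Primal feasibility: A x = b.

This gives the KKT block system:
  [ Q   A^T ] [ x     ]   [-c ]
  [ A    0  ] [ lambda ] = [ b ]

Solving the linear system:
  x*      = (1.9971, 0.4957, 0.0771)
  lambda* = (3.9486)
  f(x*)   = 5.9614

x* = (1.9971, 0.4957, 0.0771), lambda* = (3.9486)


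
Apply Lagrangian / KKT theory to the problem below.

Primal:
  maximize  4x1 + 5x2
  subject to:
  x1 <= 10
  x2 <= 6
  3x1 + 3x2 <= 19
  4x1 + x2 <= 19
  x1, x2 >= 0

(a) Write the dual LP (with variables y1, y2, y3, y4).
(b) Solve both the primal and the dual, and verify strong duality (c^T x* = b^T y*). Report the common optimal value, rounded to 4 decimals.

The standard primal-dual pair for 'max c^T x s.t. A x <= b, x >= 0' is:
  Dual:  min b^T y  s.t.  A^T y >= c,  y >= 0.

So the dual LP is:
  minimize  10y1 + 6y2 + 19y3 + 19y4
  subject to:
    y1 + 3y3 + 4y4 >= 4
    y2 + 3y3 + y4 >= 5
    y1, y2, y3, y4 >= 0

Solving the primal: x* = (0.3333, 6).
  primal value c^T x* = 31.3333.
Solving the dual: y* = (0, 1, 1.3333, 0).
  dual value b^T y* = 31.3333.
Strong duality: c^T x* = b^T y*. Confirmed.

31.3333


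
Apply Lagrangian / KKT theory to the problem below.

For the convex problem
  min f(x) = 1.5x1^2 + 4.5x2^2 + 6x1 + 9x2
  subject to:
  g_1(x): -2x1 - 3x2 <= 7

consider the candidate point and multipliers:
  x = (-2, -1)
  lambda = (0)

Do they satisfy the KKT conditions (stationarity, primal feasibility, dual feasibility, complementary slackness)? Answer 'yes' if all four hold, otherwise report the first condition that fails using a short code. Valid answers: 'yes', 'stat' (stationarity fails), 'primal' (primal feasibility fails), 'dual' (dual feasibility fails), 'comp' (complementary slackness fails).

Gradient of f: grad f(x) = Q x + c = (0, 0)
Constraint values g_i(x) = a_i^T x - b_i:
  g_1((-2, -1)) = 0
Stationarity residual: grad f(x) + sum_i lambda_i a_i = (0, 0)
  -> stationarity OK
Primal feasibility (all g_i <= 0): OK
Dual feasibility (all lambda_i >= 0): OK
Complementary slackness (lambda_i * g_i(x) = 0 for all i): OK

Verdict: yes, KKT holds.

yes


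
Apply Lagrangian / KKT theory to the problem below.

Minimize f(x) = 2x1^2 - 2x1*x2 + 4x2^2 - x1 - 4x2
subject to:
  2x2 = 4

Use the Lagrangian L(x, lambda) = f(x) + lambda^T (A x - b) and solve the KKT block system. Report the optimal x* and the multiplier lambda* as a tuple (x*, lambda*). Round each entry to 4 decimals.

Form the Lagrangian:
  L(x, lambda) = (1/2) x^T Q x + c^T x + lambda^T (A x - b)
Stationarity (grad_x L = 0): Q x + c + A^T lambda = 0.
Primal feasibility: A x = b.

This gives the KKT block system:
  [ Q   A^T ] [ x     ]   [-c ]
  [ A    0  ] [ lambda ] = [ b ]

Solving the linear system:
  x*      = (1.25, 2)
  lambda* = (-4.75)
  f(x*)   = 4.875

x* = (1.25, 2), lambda* = (-4.75)


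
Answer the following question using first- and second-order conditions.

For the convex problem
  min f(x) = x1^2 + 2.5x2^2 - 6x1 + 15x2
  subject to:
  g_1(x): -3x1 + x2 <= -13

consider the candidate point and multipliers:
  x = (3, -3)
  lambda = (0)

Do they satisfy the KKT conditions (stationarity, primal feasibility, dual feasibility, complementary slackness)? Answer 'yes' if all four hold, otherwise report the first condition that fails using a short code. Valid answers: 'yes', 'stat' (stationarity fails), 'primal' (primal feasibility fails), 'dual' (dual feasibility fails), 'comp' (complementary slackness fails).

Gradient of f: grad f(x) = Q x + c = (0, 0)
Constraint values g_i(x) = a_i^T x - b_i:
  g_1((3, -3)) = 1
Stationarity residual: grad f(x) + sum_i lambda_i a_i = (0, 0)
  -> stationarity OK
Primal feasibility (all g_i <= 0): FAILS
Dual feasibility (all lambda_i >= 0): OK
Complementary slackness (lambda_i * g_i(x) = 0 for all i): OK

Verdict: the first failing condition is primal_feasibility -> primal.

primal


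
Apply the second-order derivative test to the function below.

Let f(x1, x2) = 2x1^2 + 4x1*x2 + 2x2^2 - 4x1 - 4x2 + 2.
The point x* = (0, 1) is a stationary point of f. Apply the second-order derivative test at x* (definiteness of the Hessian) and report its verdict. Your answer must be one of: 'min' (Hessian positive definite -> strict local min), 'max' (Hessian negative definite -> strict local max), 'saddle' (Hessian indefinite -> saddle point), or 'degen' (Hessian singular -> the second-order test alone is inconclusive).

Compute the Hessian H = grad^2 f:
  H = [[4, 4], [4, 4]]
Verify stationarity: grad f(x*) = H x* + g = (0, 0).
Eigenvalues of H: 0, 8.
H has a zero eigenvalue (singular; positive semidefinite but not definite), so H is neither positive definite, negative definite, nor indefinite. The second-order test alone is inconclusive -> degen.
(Indeed, f is constant along the null direction of H through x*, so x* is not a strict local extremum.)

degen


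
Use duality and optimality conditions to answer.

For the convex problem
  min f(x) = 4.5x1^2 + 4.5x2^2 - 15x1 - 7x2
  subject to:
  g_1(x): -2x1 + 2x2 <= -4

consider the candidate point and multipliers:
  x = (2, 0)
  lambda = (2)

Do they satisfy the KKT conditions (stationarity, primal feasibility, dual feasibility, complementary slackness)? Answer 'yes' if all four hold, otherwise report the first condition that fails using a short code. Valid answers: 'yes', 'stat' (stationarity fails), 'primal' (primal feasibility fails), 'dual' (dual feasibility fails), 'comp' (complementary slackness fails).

Gradient of f: grad f(x) = Q x + c = (3, -7)
Constraint values g_i(x) = a_i^T x - b_i:
  g_1((2, 0)) = 0
Stationarity residual: grad f(x) + sum_i lambda_i a_i = (-1, -3)
  -> stationarity FAILS
Primal feasibility (all g_i <= 0): OK
Dual feasibility (all lambda_i >= 0): OK
Complementary slackness (lambda_i * g_i(x) = 0 for all i): OK

Verdict: the first failing condition is stationarity -> stat.

stat


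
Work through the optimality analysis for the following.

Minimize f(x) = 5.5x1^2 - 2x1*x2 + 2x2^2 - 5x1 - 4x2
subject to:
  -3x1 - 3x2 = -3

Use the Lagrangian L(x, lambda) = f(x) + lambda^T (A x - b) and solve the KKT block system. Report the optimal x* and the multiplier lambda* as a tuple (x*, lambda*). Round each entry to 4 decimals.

Form the Lagrangian:
  L(x, lambda) = (1/2) x^T Q x + c^T x + lambda^T (A x - b)
Stationarity (grad_x L = 0): Q x + c + A^T lambda = 0.
Primal feasibility: A x = b.

This gives the KKT block system:
  [ Q   A^T ] [ x     ]   [-c ]
  [ A    0  ] [ lambda ] = [ b ]

Solving the linear system:
  x*      = (0.3684, 0.6316)
  lambda* = (-0.7368)
  f(x*)   = -3.2895

x* = (0.3684, 0.6316), lambda* = (-0.7368)


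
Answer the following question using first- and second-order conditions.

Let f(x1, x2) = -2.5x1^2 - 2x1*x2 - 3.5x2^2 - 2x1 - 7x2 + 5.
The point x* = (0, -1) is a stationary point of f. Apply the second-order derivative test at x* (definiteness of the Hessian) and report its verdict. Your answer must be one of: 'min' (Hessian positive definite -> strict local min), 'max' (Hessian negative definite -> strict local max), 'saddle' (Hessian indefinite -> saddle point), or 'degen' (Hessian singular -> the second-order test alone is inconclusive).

Compute the Hessian H = grad^2 f:
  H = [[-5, -2], [-2, -7]]
Verify stationarity: grad f(x*) = H x* + g = (0, 0).
Eigenvalues of H: -8.2361, -3.7639.
Both eigenvalues < 0, so H is negative definite -> x* is a strict local max.

max


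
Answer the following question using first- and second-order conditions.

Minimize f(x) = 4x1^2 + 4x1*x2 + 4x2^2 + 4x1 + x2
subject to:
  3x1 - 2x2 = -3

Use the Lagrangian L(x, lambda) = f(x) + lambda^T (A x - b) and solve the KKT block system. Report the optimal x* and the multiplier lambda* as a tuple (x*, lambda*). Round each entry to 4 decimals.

Form the Lagrangian:
  L(x, lambda) = (1/2) x^T Q x + c^T x + lambda^T (A x - b)
Stationarity (grad_x L = 0): Q x + c + A^T lambda = 0.
Primal feasibility: A x = b.

This gives the KKT block system:
  [ Q   A^T ] [ x     ]   [-c ]
  [ A    0  ] [ lambda ] = [ b ]

Solving the linear system:
  x*      = (-0.7763, 0.3355)
  lambda* = (0.2895)
  f(x*)   = -0.9507

x* = (-0.7763, 0.3355), lambda* = (0.2895)


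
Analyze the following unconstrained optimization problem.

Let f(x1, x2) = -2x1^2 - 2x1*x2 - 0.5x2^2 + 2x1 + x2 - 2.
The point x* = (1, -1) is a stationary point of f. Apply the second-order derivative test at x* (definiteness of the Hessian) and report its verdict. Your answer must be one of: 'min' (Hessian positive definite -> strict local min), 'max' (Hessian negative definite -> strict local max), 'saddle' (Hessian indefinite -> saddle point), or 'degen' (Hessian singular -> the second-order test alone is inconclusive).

Compute the Hessian H = grad^2 f:
  H = [[-4, -2], [-2, -1]]
Verify stationarity: grad f(x*) = H x* + g = (0, 0).
Eigenvalues of H: -5, 0.
H has a zero eigenvalue (singular; negative semidefinite but not definite), so H is neither positive definite, negative definite, nor indefinite. The second-order test alone is inconclusive -> degen.
(Indeed, f is constant along the null direction of H through x*, so x* is not a strict local extremum.)

degen


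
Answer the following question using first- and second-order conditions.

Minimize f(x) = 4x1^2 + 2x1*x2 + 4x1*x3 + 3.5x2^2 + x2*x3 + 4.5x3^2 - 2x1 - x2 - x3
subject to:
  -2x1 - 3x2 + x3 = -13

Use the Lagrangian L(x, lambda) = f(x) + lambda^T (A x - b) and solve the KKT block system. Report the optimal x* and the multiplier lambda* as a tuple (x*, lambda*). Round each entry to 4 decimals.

Form the Lagrangian:
  L(x, lambda) = (1/2) x^T Q x + c^T x + lambda^T (A x - b)
Stationarity (grad_x L = 0): Q x + c + A^T lambda = 0.
Primal feasibility: A x = b.

This gives the KKT block system:
  [ Q   A^T ] [ x     ]   [-c ]
  [ A    0  ] [ lambda ] = [ b ]

Solving the linear system:
  x*      = (2.027, 2.4054, -1.7297)
  lambda* = (6.0541)
  f(x*)   = 36.9865

x* = (2.027, 2.4054, -1.7297), lambda* = (6.0541)


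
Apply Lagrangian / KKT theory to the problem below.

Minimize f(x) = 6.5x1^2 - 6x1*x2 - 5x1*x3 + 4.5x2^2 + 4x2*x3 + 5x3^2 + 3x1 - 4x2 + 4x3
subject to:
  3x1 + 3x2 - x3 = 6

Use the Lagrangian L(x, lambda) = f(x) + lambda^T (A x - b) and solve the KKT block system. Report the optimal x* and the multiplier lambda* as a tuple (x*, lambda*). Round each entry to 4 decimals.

Form the Lagrangian:
  L(x, lambda) = (1/2) x^T Q x + c^T x + lambda^T (A x - b)
Stationarity (grad_x L = 0): Q x + c + A^T lambda = 0.
Primal feasibility: A x = b.

This gives the KKT block system:
  [ Q   A^T ] [ x     ]   [-c ]
  [ A    0  ] [ lambda ] = [ b ]

Solving the linear system:
  x*      = (0.3015, 1.395, -0.9107)
  lambda* = (-1.0343)
  f(x*)   = -1.056

x* = (0.3015, 1.395, -0.9107), lambda* = (-1.0343)


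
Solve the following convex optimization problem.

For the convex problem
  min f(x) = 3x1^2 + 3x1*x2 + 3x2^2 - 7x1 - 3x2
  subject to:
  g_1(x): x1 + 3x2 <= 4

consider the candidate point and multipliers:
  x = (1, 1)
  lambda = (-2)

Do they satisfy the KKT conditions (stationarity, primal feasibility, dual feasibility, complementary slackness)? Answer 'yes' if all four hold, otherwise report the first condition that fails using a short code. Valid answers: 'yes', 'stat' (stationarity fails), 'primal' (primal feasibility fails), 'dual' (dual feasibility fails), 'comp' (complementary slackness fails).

Gradient of f: grad f(x) = Q x + c = (2, 6)
Constraint values g_i(x) = a_i^T x - b_i:
  g_1((1, 1)) = 0
Stationarity residual: grad f(x) + sum_i lambda_i a_i = (0, 0)
  -> stationarity OK
Primal feasibility (all g_i <= 0): OK
Dual feasibility (all lambda_i >= 0): FAILS
Complementary slackness (lambda_i * g_i(x) = 0 for all i): OK

Verdict: the first failing condition is dual_feasibility -> dual.

dual


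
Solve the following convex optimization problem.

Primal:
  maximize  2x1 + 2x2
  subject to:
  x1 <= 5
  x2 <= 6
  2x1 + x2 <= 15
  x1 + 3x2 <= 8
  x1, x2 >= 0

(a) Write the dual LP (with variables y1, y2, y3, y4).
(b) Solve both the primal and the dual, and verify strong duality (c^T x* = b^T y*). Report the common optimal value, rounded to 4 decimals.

The standard primal-dual pair for 'max c^T x s.t. A x <= b, x >= 0' is:
  Dual:  min b^T y  s.t.  A^T y >= c,  y >= 0.

So the dual LP is:
  minimize  5y1 + 6y2 + 15y3 + 8y4
  subject to:
    y1 + 2y3 + y4 >= 2
    y2 + y3 + 3y4 >= 2
    y1, y2, y3, y4 >= 0

Solving the primal: x* = (5, 1).
  primal value c^T x* = 12.
Solving the dual: y* = (1.3333, 0, 0, 0.6667).
  dual value b^T y* = 12.
Strong duality: c^T x* = b^T y*. Confirmed.

12


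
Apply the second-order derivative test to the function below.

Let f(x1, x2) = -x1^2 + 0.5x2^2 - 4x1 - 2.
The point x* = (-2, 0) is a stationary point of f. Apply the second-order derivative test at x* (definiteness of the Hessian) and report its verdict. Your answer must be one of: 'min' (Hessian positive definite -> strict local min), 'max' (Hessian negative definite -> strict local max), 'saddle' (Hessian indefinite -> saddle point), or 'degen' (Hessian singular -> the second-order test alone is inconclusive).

Compute the Hessian H = grad^2 f:
  H = [[-2, 0], [0, 1]]
Verify stationarity: grad f(x*) = H x* + g = (0, 0).
Eigenvalues of H: -2, 1.
Eigenvalues have mixed signs, so H is indefinite -> x* is a saddle point.

saddle


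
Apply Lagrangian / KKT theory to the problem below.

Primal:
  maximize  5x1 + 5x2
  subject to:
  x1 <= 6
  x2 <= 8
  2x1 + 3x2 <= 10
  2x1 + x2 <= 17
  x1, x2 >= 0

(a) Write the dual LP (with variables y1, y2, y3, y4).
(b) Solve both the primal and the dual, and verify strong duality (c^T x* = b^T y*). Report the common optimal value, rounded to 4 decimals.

The standard primal-dual pair for 'max c^T x s.t. A x <= b, x >= 0' is:
  Dual:  min b^T y  s.t.  A^T y >= c,  y >= 0.

So the dual LP is:
  minimize  6y1 + 8y2 + 10y3 + 17y4
  subject to:
    y1 + 2y3 + 2y4 >= 5
    y2 + 3y3 + y4 >= 5
    y1, y2, y3, y4 >= 0

Solving the primal: x* = (5, 0).
  primal value c^T x* = 25.
Solving the dual: y* = (0, 0, 2.5, 0).
  dual value b^T y* = 25.
Strong duality: c^T x* = b^T y*. Confirmed.

25


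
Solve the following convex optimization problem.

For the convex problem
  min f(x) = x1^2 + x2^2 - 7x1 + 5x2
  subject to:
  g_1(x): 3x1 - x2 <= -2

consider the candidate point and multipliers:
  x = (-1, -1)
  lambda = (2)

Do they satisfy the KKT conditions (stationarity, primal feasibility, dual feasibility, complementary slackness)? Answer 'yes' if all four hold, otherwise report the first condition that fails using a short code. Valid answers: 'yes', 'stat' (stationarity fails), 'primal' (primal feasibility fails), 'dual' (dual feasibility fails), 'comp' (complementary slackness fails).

Gradient of f: grad f(x) = Q x + c = (-9, 3)
Constraint values g_i(x) = a_i^T x - b_i:
  g_1((-1, -1)) = 0
Stationarity residual: grad f(x) + sum_i lambda_i a_i = (-3, 1)
  -> stationarity FAILS
Primal feasibility (all g_i <= 0): OK
Dual feasibility (all lambda_i >= 0): OK
Complementary slackness (lambda_i * g_i(x) = 0 for all i): OK

Verdict: the first failing condition is stationarity -> stat.

stat


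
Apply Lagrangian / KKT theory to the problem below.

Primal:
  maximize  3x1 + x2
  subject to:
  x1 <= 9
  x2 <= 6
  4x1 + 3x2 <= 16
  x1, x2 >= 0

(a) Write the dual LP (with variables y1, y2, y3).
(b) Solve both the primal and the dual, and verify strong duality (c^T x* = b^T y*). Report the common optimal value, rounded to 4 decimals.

The standard primal-dual pair for 'max c^T x s.t. A x <= b, x >= 0' is:
  Dual:  min b^T y  s.t.  A^T y >= c,  y >= 0.

So the dual LP is:
  minimize  9y1 + 6y2 + 16y3
  subject to:
    y1 + 4y3 >= 3
    y2 + 3y3 >= 1
    y1, y2, y3 >= 0

Solving the primal: x* = (4, 0).
  primal value c^T x* = 12.
Solving the dual: y* = (0, 0, 0.75).
  dual value b^T y* = 12.
Strong duality: c^T x* = b^T y*. Confirmed.

12


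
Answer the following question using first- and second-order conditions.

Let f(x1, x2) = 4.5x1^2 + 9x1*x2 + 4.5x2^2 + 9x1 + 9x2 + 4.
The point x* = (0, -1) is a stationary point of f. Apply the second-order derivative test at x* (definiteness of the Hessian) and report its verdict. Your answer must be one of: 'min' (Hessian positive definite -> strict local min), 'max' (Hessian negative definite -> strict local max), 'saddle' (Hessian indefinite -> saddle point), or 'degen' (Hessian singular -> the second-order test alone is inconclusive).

Compute the Hessian H = grad^2 f:
  H = [[9, 9], [9, 9]]
Verify stationarity: grad f(x*) = H x* + g = (0, 0).
Eigenvalues of H: 0, 18.
H has a zero eigenvalue (singular; positive semidefinite but not definite), so H is neither positive definite, negative definite, nor indefinite. The second-order test alone is inconclusive -> degen.
(Indeed, f is constant along the null direction of H through x*, so x* is not a strict local extremum.)

degen


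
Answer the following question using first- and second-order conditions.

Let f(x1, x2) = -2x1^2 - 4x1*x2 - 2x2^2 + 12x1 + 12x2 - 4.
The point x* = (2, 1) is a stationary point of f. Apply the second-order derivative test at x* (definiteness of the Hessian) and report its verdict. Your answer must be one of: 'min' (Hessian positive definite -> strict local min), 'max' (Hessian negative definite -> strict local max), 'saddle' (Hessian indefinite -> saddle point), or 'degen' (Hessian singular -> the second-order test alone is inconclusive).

Compute the Hessian H = grad^2 f:
  H = [[-4, -4], [-4, -4]]
Verify stationarity: grad f(x*) = H x* + g = (0, 0).
Eigenvalues of H: -8, 0.
H has a zero eigenvalue (singular; negative semidefinite but not definite), so H is neither positive definite, negative definite, nor indefinite. The second-order test alone is inconclusive -> degen.
(Indeed, f is constant along the null direction of H through x*, so x* is not a strict local extremum.)

degen


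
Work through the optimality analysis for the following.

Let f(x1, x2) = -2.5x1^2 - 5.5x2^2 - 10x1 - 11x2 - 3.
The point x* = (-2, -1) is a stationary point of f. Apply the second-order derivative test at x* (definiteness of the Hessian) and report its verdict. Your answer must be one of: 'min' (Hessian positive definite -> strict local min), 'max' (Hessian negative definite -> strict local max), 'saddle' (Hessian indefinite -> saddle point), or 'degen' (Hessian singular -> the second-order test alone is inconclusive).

Compute the Hessian H = grad^2 f:
  H = [[-5, 0], [0, -11]]
Verify stationarity: grad f(x*) = H x* + g = (0, 0).
Eigenvalues of H: -11, -5.
Both eigenvalues < 0, so H is negative definite -> x* is a strict local max.

max


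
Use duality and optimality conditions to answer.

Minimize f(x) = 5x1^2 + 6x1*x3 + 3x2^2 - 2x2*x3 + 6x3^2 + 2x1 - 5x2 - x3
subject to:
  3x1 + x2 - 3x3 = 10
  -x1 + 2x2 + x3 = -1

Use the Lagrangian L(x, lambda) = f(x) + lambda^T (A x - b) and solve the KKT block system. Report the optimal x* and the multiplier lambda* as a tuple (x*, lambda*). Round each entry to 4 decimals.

Form the Lagrangian:
  L(x, lambda) = (1/2) x^T Q x + c^T x + lambda^T (A x - b)
Stationarity (grad_x L = 0): Q x + c + A^T lambda = 0.
Primal feasibility: A x = b.

This gives the KKT block system:
  [ Q   A^T ] [ x     ]   [-c ]
  [ A    0  ] [ lambda ] = [ b ]

Solving the linear system:
  x*      = (1.6176, 1, -1.3824)
  lambda* = (-3.3613, -0.2017)
  f(x*)   = 16.5147

x* = (1.6176, 1, -1.3824), lambda* = (-3.3613, -0.2017)


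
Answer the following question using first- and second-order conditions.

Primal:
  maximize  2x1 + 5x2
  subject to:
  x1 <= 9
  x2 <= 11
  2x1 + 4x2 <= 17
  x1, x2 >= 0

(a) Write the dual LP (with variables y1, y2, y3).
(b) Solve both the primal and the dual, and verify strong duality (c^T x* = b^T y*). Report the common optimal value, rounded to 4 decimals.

The standard primal-dual pair for 'max c^T x s.t. A x <= b, x >= 0' is:
  Dual:  min b^T y  s.t.  A^T y >= c,  y >= 0.

So the dual LP is:
  minimize  9y1 + 11y2 + 17y3
  subject to:
    y1 + 2y3 >= 2
    y2 + 4y3 >= 5
    y1, y2, y3 >= 0

Solving the primal: x* = (0, 4.25).
  primal value c^T x* = 21.25.
Solving the dual: y* = (0, 0, 1.25).
  dual value b^T y* = 21.25.
Strong duality: c^T x* = b^T y*. Confirmed.

21.25


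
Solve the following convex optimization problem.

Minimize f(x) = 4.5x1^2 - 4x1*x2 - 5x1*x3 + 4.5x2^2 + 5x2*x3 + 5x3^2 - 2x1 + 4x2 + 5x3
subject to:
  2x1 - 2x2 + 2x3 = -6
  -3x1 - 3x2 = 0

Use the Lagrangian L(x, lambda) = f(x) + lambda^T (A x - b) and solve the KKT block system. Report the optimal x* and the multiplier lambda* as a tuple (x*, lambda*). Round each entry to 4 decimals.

Form the Lagrangian:
  L(x, lambda) = (1/2) x^T Q x + c^T x + lambda^T (A x - b)
Stationarity (grad_x L = 0): Q x + c + A^T lambda = 0.
Primal feasibility: A x = b.

This gives the KKT block system:
  [ Q   A^T ] [ x     ]   [-c ]
  [ A    0  ] [ lambda ] = [ b ]

Solving the linear system:
  x*      = (-0.6981, 0.6981, -1.6038)
  lambda* = (2.0283, 0.3333)
  f(x*)   = 4.1698

x* = (-0.6981, 0.6981, -1.6038), lambda* = (2.0283, 0.3333)


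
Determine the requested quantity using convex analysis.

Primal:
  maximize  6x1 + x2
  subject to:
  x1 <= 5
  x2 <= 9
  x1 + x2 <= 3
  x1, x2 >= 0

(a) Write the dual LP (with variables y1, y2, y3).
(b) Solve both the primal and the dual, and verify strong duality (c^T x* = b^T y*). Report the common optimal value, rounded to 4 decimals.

The standard primal-dual pair for 'max c^T x s.t. A x <= b, x >= 0' is:
  Dual:  min b^T y  s.t.  A^T y >= c,  y >= 0.

So the dual LP is:
  minimize  5y1 + 9y2 + 3y3
  subject to:
    y1 + y3 >= 6
    y2 + y3 >= 1
    y1, y2, y3 >= 0

Solving the primal: x* = (3, 0).
  primal value c^T x* = 18.
Solving the dual: y* = (0, 0, 6).
  dual value b^T y* = 18.
Strong duality: c^T x* = b^T y*. Confirmed.

18


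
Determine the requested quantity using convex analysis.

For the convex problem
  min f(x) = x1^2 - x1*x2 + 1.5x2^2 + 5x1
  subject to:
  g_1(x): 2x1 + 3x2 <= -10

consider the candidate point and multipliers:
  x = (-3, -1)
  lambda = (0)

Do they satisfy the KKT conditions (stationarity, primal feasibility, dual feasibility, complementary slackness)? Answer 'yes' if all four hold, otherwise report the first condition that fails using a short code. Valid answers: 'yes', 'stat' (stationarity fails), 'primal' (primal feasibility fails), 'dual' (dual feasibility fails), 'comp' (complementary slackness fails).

Gradient of f: grad f(x) = Q x + c = (0, 0)
Constraint values g_i(x) = a_i^T x - b_i:
  g_1((-3, -1)) = 1
Stationarity residual: grad f(x) + sum_i lambda_i a_i = (0, 0)
  -> stationarity OK
Primal feasibility (all g_i <= 0): FAILS
Dual feasibility (all lambda_i >= 0): OK
Complementary slackness (lambda_i * g_i(x) = 0 for all i): OK

Verdict: the first failing condition is primal_feasibility -> primal.

primal


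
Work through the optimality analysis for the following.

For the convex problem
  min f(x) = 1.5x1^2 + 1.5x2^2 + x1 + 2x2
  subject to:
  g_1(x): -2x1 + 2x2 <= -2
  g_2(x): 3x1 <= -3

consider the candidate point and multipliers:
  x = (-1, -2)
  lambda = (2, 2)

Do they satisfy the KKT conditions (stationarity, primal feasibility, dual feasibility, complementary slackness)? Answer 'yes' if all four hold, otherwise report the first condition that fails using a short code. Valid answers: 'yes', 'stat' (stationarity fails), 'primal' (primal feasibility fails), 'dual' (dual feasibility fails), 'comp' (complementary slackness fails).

Gradient of f: grad f(x) = Q x + c = (-2, -4)
Constraint values g_i(x) = a_i^T x - b_i:
  g_1((-1, -2)) = 0
  g_2((-1, -2)) = 0
Stationarity residual: grad f(x) + sum_i lambda_i a_i = (0, 0)
  -> stationarity OK
Primal feasibility (all g_i <= 0): OK
Dual feasibility (all lambda_i >= 0): OK
Complementary slackness (lambda_i * g_i(x) = 0 for all i): OK

Verdict: yes, KKT holds.

yes


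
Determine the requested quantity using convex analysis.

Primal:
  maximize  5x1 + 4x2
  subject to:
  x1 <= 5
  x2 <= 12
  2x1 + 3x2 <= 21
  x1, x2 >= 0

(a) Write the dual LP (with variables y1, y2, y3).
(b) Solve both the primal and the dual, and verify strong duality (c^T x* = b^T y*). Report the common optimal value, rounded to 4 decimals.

The standard primal-dual pair for 'max c^T x s.t. A x <= b, x >= 0' is:
  Dual:  min b^T y  s.t.  A^T y >= c,  y >= 0.

So the dual LP is:
  minimize  5y1 + 12y2 + 21y3
  subject to:
    y1 + 2y3 >= 5
    y2 + 3y3 >= 4
    y1, y2, y3 >= 0

Solving the primal: x* = (5, 3.6667).
  primal value c^T x* = 39.6667.
Solving the dual: y* = (2.3333, 0, 1.3333).
  dual value b^T y* = 39.6667.
Strong duality: c^T x* = b^T y*. Confirmed.

39.6667


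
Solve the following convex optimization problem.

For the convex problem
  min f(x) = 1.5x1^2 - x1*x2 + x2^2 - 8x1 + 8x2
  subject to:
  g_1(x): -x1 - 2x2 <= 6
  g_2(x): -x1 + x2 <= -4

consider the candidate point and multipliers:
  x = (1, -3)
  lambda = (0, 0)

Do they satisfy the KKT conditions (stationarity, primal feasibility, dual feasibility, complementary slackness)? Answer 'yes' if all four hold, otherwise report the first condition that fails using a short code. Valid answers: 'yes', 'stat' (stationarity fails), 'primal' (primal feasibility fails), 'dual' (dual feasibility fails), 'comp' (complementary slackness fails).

Gradient of f: grad f(x) = Q x + c = (-2, 1)
Constraint values g_i(x) = a_i^T x - b_i:
  g_1((1, -3)) = -1
  g_2((1, -3)) = 0
Stationarity residual: grad f(x) + sum_i lambda_i a_i = (-2, 1)
  -> stationarity FAILS
Primal feasibility (all g_i <= 0): OK
Dual feasibility (all lambda_i >= 0): OK
Complementary slackness (lambda_i * g_i(x) = 0 for all i): OK

Verdict: the first failing condition is stationarity -> stat.

stat


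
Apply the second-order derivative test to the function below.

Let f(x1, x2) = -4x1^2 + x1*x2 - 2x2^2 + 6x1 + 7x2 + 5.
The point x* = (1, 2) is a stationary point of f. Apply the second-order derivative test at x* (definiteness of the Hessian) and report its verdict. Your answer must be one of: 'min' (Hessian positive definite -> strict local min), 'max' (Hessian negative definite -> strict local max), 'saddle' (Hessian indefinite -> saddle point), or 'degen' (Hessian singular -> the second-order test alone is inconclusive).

Compute the Hessian H = grad^2 f:
  H = [[-8, 1], [1, -4]]
Verify stationarity: grad f(x*) = H x* + g = (0, 0).
Eigenvalues of H: -8.2361, -3.7639.
Both eigenvalues < 0, so H is negative definite -> x* is a strict local max.

max


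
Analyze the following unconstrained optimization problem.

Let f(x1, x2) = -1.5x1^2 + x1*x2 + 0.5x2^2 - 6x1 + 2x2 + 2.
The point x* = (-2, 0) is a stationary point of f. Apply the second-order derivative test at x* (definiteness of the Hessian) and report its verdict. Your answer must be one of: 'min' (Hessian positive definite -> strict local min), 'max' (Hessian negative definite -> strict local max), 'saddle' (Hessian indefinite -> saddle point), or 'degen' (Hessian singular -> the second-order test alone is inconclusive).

Compute the Hessian H = grad^2 f:
  H = [[-3, 1], [1, 1]]
Verify stationarity: grad f(x*) = H x* + g = (0, 0).
Eigenvalues of H: -3.2361, 1.2361.
Eigenvalues have mixed signs, so H is indefinite -> x* is a saddle point.

saddle


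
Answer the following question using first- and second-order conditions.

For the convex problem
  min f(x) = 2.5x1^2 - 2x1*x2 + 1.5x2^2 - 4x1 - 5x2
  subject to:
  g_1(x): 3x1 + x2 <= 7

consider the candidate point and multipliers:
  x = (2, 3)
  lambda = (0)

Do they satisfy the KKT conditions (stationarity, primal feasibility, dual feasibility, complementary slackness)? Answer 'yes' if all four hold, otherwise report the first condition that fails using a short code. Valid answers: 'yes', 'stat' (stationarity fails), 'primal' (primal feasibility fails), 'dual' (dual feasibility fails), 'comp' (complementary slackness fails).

Gradient of f: grad f(x) = Q x + c = (0, 0)
Constraint values g_i(x) = a_i^T x - b_i:
  g_1((2, 3)) = 2
Stationarity residual: grad f(x) + sum_i lambda_i a_i = (0, 0)
  -> stationarity OK
Primal feasibility (all g_i <= 0): FAILS
Dual feasibility (all lambda_i >= 0): OK
Complementary slackness (lambda_i * g_i(x) = 0 for all i): OK

Verdict: the first failing condition is primal_feasibility -> primal.

primal


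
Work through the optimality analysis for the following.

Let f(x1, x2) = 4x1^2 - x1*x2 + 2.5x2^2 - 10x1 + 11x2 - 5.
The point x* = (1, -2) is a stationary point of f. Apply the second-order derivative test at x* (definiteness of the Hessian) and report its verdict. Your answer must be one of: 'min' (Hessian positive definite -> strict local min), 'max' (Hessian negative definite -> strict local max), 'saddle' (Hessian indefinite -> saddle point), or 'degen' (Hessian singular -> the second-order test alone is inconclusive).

Compute the Hessian H = grad^2 f:
  H = [[8, -1], [-1, 5]]
Verify stationarity: grad f(x*) = H x* + g = (0, 0).
Eigenvalues of H: 4.6972, 8.3028.
Both eigenvalues > 0, so H is positive definite -> x* is a strict local min.

min


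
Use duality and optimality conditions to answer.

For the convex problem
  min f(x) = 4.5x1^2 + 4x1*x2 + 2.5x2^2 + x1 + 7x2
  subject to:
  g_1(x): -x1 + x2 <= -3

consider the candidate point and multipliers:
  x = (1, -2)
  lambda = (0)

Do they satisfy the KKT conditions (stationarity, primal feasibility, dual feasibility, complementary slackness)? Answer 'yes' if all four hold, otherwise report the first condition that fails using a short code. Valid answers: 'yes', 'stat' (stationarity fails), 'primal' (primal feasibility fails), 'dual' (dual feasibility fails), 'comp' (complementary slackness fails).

Gradient of f: grad f(x) = Q x + c = (2, 1)
Constraint values g_i(x) = a_i^T x - b_i:
  g_1((1, -2)) = 0
Stationarity residual: grad f(x) + sum_i lambda_i a_i = (2, 1)
  -> stationarity FAILS
Primal feasibility (all g_i <= 0): OK
Dual feasibility (all lambda_i >= 0): OK
Complementary slackness (lambda_i * g_i(x) = 0 for all i): OK

Verdict: the first failing condition is stationarity -> stat.

stat
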